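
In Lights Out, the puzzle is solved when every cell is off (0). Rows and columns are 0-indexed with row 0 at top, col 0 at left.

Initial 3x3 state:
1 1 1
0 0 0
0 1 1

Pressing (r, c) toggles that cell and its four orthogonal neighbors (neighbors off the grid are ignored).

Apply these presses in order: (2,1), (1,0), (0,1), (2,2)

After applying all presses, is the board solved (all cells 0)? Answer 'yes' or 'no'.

Answer: no

Derivation:
After press 1 at (2,1):
1 1 1
0 1 0
1 0 0

After press 2 at (1,0):
0 1 1
1 0 0
0 0 0

After press 3 at (0,1):
1 0 0
1 1 0
0 0 0

After press 4 at (2,2):
1 0 0
1 1 1
0 1 1

Lights still on: 6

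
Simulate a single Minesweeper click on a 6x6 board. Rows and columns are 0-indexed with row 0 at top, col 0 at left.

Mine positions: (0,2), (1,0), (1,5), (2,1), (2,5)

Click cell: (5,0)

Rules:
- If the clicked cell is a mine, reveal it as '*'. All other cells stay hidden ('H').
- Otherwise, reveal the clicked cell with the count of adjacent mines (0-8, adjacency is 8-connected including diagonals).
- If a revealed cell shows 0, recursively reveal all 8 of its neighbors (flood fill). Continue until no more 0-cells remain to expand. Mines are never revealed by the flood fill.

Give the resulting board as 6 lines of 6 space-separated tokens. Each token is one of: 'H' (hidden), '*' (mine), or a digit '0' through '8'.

H H H H H H
H H 2 1 2 H
H H 1 0 2 H
1 1 1 0 1 1
0 0 0 0 0 0
0 0 0 0 0 0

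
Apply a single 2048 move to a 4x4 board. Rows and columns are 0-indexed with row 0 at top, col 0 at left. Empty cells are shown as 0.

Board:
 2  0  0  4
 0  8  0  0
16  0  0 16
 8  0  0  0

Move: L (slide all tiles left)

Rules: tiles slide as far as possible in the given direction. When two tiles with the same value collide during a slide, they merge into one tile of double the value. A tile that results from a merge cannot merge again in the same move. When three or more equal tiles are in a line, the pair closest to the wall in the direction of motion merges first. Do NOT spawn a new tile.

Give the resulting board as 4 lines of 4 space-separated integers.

Slide left:
row 0: [2, 0, 0, 4] -> [2, 4, 0, 0]
row 1: [0, 8, 0, 0] -> [8, 0, 0, 0]
row 2: [16, 0, 0, 16] -> [32, 0, 0, 0]
row 3: [8, 0, 0, 0] -> [8, 0, 0, 0]

Answer:  2  4  0  0
 8  0  0  0
32  0  0  0
 8  0  0  0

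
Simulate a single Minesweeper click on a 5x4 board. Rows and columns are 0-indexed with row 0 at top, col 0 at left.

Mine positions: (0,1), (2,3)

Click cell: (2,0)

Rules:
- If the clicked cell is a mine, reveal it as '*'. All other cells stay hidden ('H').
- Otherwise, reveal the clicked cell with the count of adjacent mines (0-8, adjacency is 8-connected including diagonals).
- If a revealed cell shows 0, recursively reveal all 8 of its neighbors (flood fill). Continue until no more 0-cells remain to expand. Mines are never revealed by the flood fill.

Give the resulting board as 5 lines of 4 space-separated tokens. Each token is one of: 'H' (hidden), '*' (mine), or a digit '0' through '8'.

H H H H
1 1 2 H
0 0 1 H
0 0 1 1
0 0 0 0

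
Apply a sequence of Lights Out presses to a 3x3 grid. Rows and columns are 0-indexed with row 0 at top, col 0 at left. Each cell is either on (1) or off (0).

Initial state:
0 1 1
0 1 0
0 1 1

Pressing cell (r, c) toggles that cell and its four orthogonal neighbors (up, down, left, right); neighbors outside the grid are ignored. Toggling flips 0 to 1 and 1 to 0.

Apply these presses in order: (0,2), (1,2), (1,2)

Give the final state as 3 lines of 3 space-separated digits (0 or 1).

After press 1 at (0,2):
0 0 0
0 1 1
0 1 1

After press 2 at (1,2):
0 0 1
0 0 0
0 1 0

After press 3 at (1,2):
0 0 0
0 1 1
0 1 1

Answer: 0 0 0
0 1 1
0 1 1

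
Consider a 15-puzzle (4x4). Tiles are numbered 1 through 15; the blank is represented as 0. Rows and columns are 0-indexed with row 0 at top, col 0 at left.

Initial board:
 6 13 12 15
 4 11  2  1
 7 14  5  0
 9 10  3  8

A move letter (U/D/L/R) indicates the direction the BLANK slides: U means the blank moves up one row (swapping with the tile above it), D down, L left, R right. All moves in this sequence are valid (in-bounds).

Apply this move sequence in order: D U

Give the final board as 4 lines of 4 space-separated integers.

Answer:  6 13 12 15
 4 11  2  1
 7 14  5  0
 9 10  3  8

Derivation:
After move 1 (D):
 6 13 12 15
 4 11  2  1
 7 14  5  8
 9 10  3  0

After move 2 (U):
 6 13 12 15
 4 11  2  1
 7 14  5  0
 9 10  3  8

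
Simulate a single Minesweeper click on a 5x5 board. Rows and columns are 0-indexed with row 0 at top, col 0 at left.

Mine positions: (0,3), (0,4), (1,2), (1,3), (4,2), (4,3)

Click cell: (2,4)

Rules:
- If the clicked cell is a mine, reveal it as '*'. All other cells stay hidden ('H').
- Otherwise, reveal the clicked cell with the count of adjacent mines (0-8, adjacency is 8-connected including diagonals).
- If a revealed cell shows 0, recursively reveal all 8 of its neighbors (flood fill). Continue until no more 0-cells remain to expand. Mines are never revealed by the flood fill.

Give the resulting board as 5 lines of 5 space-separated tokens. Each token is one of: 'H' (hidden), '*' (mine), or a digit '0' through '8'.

H H H H H
H H H H H
H H H H 1
H H H H H
H H H H H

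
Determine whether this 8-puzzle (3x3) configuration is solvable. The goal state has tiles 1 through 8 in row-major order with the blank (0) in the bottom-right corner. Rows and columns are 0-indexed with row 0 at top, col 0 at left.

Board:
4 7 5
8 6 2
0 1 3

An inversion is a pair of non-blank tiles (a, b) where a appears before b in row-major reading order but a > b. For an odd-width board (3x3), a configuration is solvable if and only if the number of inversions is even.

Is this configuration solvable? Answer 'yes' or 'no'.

Inversions (pairs i<j in row-major order where tile[i] > tile[j] > 0): 19
19 is odd, so the puzzle is not solvable.

Answer: no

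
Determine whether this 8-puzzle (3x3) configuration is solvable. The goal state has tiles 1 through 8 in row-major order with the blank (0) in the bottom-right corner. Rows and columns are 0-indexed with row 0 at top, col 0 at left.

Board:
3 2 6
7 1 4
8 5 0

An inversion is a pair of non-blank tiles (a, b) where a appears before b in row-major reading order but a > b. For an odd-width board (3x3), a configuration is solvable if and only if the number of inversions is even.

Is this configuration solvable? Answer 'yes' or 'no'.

Answer: yes

Derivation:
Inversions (pairs i<j in row-major order where tile[i] > tile[j] > 0): 10
10 is even, so the puzzle is solvable.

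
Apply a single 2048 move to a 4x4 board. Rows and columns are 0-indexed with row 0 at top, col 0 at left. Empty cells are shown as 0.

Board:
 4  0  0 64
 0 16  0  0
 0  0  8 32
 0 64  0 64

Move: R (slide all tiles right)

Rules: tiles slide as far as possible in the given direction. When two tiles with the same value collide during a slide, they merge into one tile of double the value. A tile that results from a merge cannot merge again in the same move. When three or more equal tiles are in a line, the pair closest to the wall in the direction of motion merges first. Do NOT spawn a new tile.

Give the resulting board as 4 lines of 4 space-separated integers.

Slide right:
row 0: [4, 0, 0, 64] -> [0, 0, 4, 64]
row 1: [0, 16, 0, 0] -> [0, 0, 0, 16]
row 2: [0, 0, 8, 32] -> [0, 0, 8, 32]
row 3: [0, 64, 0, 64] -> [0, 0, 0, 128]

Answer:   0   0   4  64
  0   0   0  16
  0   0   8  32
  0   0   0 128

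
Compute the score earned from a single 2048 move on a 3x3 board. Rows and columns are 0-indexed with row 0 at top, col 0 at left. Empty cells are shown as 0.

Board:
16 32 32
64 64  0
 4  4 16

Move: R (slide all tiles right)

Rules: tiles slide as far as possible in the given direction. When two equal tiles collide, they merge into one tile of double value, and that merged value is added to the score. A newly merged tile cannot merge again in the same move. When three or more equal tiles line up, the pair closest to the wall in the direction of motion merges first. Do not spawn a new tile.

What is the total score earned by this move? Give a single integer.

Answer: 200

Derivation:
Slide right:
row 0: [16, 32, 32] -> [0, 16, 64]  score +64 (running 64)
row 1: [64, 64, 0] -> [0, 0, 128]  score +128 (running 192)
row 2: [4, 4, 16] -> [0, 8, 16]  score +8 (running 200)
Board after move:
  0  16  64
  0   0 128
  0   8  16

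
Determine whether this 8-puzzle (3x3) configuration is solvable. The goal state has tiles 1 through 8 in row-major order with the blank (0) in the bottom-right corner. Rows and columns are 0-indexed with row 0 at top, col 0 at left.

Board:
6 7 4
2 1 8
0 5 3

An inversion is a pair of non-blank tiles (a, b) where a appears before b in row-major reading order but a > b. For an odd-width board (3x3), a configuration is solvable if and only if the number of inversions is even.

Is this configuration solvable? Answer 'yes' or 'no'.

Inversions (pairs i<j in row-major order where tile[i] > tile[j] > 0): 17
17 is odd, so the puzzle is not solvable.

Answer: no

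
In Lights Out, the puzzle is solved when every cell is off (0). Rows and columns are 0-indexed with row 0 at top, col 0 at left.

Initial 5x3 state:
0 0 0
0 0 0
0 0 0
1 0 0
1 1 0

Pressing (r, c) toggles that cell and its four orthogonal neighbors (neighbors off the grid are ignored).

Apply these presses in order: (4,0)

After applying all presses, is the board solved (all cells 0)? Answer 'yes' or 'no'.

After press 1 at (4,0):
0 0 0
0 0 0
0 0 0
0 0 0
0 0 0

Lights still on: 0

Answer: yes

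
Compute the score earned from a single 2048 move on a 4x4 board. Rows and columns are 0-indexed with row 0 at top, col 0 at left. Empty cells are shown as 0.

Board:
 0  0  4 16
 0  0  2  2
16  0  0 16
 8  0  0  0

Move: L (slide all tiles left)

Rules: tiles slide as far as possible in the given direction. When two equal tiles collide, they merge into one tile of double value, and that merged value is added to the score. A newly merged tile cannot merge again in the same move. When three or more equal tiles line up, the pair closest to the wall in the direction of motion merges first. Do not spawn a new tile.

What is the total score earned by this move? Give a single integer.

Slide left:
row 0: [0, 0, 4, 16] -> [4, 16, 0, 0]  score +0 (running 0)
row 1: [0, 0, 2, 2] -> [4, 0, 0, 0]  score +4 (running 4)
row 2: [16, 0, 0, 16] -> [32, 0, 0, 0]  score +32 (running 36)
row 3: [8, 0, 0, 0] -> [8, 0, 0, 0]  score +0 (running 36)
Board after move:
 4 16  0  0
 4  0  0  0
32  0  0  0
 8  0  0  0

Answer: 36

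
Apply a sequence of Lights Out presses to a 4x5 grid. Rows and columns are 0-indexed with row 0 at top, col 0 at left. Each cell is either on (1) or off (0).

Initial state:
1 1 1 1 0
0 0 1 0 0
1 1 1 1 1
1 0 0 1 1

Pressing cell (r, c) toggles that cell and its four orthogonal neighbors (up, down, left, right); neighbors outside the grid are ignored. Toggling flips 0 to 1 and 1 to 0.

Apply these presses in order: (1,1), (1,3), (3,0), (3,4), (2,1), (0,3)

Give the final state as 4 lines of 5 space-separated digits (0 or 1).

Answer: 1 0 0 1 1
1 0 1 0 1
1 1 0 0 0
0 0 0 0 0

Derivation:
After press 1 at (1,1):
1 0 1 1 0
1 1 0 0 0
1 0 1 1 1
1 0 0 1 1

After press 2 at (1,3):
1 0 1 0 0
1 1 1 1 1
1 0 1 0 1
1 0 0 1 1

After press 3 at (3,0):
1 0 1 0 0
1 1 1 1 1
0 0 1 0 1
0 1 0 1 1

After press 4 at (3,4):
1 0 1 0 0
1 1 1 1 1
0 0 1 0 0
0 1 0 0 0

After press 5 at (2,1):
1 0 1 0 0
1 0 1 1 1
1 1 0 0 0
0 0 0 0 0

After press 6 at (0,3):
1 0 0 1 1
1 0 1 0 1
1 1 0 0 0
0 0 0 0 0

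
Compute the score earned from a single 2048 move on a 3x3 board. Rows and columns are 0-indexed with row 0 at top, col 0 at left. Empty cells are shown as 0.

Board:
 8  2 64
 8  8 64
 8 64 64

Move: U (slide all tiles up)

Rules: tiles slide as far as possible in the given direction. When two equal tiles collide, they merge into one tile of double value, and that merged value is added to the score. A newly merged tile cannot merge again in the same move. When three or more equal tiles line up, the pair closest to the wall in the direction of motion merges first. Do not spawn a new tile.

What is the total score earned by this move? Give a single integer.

Slide up:
col 0: [8, 8, 8] -> [16, 8, 0]  score +16 (running 16)
col 1: [2, 8, 64] -> [2, 8, 64]  score +0 (running 16)
col 2: [64, 64, 64] -> [128, 64, 0]  score +128 (running 144)
Board after move:
 16   2 128
  8   8  64
  0  64   0

Answer: 144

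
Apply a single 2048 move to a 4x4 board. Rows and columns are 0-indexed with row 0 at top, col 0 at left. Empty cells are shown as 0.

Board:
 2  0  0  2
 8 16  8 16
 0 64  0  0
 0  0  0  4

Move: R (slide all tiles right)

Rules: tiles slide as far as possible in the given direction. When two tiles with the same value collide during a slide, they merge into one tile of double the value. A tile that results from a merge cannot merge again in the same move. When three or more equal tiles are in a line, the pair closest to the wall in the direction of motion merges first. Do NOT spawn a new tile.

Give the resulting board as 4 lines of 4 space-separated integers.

Slide right:
row 0: [2, 0, 0, 2] -> [0, 0, 0, 4]
row 1: [8, 16, 8, 16] -> [8, 16, 8, 16]
row 2: [0, 64, 0, 0] -> [0, 0, 0, 64]
row 3: [0, 0, 0, 4] -> [0, 0, 0, 4]

Answer:  0  0  0  4
 8 16  8 16
 0  0  0 64
 0  0  0  4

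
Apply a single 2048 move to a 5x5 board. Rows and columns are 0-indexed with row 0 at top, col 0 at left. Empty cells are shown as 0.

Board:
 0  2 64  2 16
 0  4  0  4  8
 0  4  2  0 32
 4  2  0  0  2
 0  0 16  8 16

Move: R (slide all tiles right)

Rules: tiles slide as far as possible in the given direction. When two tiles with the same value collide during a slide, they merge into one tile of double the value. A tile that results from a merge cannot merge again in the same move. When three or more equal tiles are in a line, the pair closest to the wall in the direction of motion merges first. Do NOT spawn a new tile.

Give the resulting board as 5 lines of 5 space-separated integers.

Slide right:
row 0: [0, 2, 64, 2, 16] -> [0, 2, 64, 2, 16]
row 1: [0, 4, 0, 4, 8] -> [0, 0, 0, 8, 8]
row 2: [0, 4, 2, 0, 32] -> [0, 0, 4, 2, 32]
row 3: [4, 2, 0, 0, 2] -> [0, 0, 0, 4, 4]
row 4: [0, 0, 16, 8, 16] -> [0, 0, 16, 8, 16]

Answer:  0  2 64  2 16
 0  0  0  8  8
 0  0  4  2 32
 0  0  0  4  4
 0  0 16  8 16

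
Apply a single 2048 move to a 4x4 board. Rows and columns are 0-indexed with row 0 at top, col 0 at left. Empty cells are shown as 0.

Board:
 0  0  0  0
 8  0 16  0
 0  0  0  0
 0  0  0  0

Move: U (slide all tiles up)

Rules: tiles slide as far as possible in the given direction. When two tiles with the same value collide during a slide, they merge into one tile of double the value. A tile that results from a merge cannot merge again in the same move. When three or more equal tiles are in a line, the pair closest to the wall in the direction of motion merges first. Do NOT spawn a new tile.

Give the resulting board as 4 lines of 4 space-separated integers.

Answer:  8  0 16  0
 0  0  0  0
 0  0  0  0
 0  0  0  0

Derivation:
Slide up:
col 0: [0, 8, 0, 0] -> [8, 0, 0, 0]
col 1: [0, 0, 0, 0] -> [0, 0, 0, 0]
col 2: [0, 16, 0, 0] -> [16, 0, 0, 0]
col 3: [0, 0, 0, 0] -> [0, 0, 0, 0]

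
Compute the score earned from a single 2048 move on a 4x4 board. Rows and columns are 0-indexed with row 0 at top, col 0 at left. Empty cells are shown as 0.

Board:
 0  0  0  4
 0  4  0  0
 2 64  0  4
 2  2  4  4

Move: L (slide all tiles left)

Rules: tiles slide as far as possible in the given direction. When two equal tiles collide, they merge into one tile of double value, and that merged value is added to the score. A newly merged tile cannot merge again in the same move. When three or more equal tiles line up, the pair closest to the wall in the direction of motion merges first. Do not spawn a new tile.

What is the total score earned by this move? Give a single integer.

Slide left:
row 0: [0, 0, 0, 4] -> [4, 0, 0, 0]  score +0 (running 0)
row 1: [0, 4, 0, 0] -> [4, 0, 0, 0]  score +0 (running 0)
row 2: [2, 64, 0, 4] -> [2, 64, 4, 0]  score +0 (running 0)
row 3: [2, 2, 4, 4] -> [4, 8, 0, 0]  score +12 (running 12)
Board after move:
 4  0  0  0
 4  0  0  0
 2 64  4  0
 4  8  0  0

Answer: 12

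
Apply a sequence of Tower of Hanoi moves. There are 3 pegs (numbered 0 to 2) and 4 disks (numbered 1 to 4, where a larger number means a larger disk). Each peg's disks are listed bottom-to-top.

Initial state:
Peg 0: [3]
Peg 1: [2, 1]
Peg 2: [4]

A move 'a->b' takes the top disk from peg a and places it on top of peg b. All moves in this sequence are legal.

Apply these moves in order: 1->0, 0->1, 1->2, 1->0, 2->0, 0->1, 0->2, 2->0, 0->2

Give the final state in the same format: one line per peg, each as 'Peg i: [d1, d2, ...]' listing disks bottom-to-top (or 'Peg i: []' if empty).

After move 1 (1->0):
Peg 0: [3, 1]
Peg 1: [2]
Peg 2: [4]

After move 2 (0->1):
Peg 0: [3]
Peg 1: [2, 1]
Peg 2: [4]

After move 3 (1->2):
Peg 0: [3]
Peg 1: [2]
Peg 2: [4, 1]

After move 4 (1->0):
Peg 0: [3, 2]
Peg 1: []
Peg 2: [4, 1]

After move 5 (2->0):
Peg 0: [3, 2, 1]
Peg 1: []
Peg 2: [4]

After move 6 (0->1):
Peg 0: [3, 2]
Peg 1: [1]
Peg 2: [4]

After move 7 (0->2):
Peg 0: [3]
Peg 1: [1]
Peg 2: [4, 2]

After move 8 (2->0):
Peg 0: [3, 2]
Peg 1: [1]
Peg 2: [4]

After move 9 (0->2):
Peg 0: [3]
Peg 1: [1]
Peg 2: [4, 2]

Answer: Peg 0: [3]
Peg 1: [1]
Peg 2: [4, 2]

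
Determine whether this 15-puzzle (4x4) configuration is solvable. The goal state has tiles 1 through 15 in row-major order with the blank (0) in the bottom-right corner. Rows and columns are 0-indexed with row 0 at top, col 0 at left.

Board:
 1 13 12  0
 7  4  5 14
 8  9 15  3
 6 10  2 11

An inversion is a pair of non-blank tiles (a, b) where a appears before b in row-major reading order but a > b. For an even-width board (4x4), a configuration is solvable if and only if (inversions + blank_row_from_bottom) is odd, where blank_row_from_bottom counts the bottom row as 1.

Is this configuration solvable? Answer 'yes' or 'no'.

Inversions: 51
Blank is in row 0 (0-indexed from top), which is row 4 counting from the bottom (bottom = 1).
51 + 4 = 55, which is odd, so the puzzle is solvable.

Answer: yes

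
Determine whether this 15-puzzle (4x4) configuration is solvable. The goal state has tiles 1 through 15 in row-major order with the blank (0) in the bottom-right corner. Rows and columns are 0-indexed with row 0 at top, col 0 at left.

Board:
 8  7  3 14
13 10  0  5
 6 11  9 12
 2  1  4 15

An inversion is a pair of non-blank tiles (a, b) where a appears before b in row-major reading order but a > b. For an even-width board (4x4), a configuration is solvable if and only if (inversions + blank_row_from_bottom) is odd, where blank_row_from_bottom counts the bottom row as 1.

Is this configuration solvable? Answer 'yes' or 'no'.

Answer: no

Derivation:
Inversions: 57
Blank is in row 1 (0-indexed from top), which is row 3 counting from the bottom (bottom = 1).
57 + 3 = 60, which is even, so the puzzle is not solvable.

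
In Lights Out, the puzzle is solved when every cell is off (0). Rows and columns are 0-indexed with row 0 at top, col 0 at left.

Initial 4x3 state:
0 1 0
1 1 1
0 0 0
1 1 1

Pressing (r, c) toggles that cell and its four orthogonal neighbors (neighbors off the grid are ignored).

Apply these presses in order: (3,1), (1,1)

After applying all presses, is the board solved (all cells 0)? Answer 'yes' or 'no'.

Answer: yes

Derivation:
After press 1 at (3,1):
0 1 0
1 1 1
0 1 0
0 0 0

After press 2 at (1,1):
0 0 0
0 0 0
0 0 0
0 0 0

Lights still on: 0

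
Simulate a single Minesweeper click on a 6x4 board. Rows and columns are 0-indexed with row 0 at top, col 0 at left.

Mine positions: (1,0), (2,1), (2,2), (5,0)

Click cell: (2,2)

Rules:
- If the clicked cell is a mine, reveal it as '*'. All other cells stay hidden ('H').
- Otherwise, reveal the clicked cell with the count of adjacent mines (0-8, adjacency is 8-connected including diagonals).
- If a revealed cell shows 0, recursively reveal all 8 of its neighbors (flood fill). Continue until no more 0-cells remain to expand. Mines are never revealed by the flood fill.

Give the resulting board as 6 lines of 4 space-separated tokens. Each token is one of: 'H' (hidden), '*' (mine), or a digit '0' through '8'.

H H H H
H H H H
H H * H
H H H H
H H H H
H H H H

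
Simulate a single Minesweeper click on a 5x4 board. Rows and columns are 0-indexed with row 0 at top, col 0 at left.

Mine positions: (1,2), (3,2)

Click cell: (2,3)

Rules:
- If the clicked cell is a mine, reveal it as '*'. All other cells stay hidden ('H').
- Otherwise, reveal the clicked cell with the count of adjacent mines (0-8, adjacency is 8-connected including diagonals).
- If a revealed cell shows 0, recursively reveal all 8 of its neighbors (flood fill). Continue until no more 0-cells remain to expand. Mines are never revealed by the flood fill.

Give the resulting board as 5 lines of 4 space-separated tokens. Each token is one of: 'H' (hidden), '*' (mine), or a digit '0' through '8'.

H H H H
H H H H
H H H 2
H H H H
H H H H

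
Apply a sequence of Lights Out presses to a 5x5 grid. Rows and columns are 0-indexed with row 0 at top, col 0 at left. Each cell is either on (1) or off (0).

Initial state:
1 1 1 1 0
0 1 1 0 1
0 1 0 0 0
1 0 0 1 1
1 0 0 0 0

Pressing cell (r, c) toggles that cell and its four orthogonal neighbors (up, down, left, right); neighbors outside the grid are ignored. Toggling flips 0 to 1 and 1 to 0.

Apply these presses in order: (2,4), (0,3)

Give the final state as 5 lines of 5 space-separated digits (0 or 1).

After press 1 at (2,4):
1 1 1 1 0
0 1 1 0 0
0 1 0 1 1
1 0 0 1 0
1 0 0 0 0

After press 2 at (0,3):
1 1 0 0 1
0 1 1 1 0
0 1 0 1 1
1 0 0 1 0
1 0 0 0 0

Answer: 1 1 0 0 1
0 1 1 1 0
0 1 0 1 1
1 0 0 1 0
1 0 0 0 0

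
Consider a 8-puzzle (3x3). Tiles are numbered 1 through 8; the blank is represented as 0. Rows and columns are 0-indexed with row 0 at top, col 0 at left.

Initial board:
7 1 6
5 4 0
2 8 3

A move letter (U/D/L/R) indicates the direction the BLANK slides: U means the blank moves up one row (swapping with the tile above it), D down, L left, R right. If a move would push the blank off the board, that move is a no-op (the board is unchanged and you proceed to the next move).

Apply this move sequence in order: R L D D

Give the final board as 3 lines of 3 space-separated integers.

After move 1 (R):
7 1 6
5 4 0
2 8 3

After move 2 (L):
7 1 6
5 0 4
2 8 3

After move 3 (D):
7 1 6
5 8 4
2 0 3

After move 4 (D):
7 1 6
5 8 4
2 0 3

Answer: 7 1 6
5 8 4
2 0 3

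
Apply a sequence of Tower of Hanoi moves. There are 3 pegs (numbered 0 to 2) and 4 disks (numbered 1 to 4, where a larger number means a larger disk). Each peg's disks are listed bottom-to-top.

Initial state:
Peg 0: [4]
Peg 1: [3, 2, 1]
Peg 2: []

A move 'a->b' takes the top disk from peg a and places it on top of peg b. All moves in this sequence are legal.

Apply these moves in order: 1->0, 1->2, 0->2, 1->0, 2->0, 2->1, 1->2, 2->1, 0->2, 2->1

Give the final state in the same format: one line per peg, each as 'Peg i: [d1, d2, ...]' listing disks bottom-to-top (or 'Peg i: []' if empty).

Answer: Peg 0: [4, 3]
Peg 1: [2, 1]
Peg 2: []

Derivation:
After move 1 (1->0):
Peg 0: [4, 1]
Peg 1: [3, 2]
Peg 2: []

After move 2 (1->2):
Peg 0: [4, 1]
Peg 1: [3]
Peg 2: [2]

After move 3 (0->2):
Peg 0: [4]
Peg 1: [3]
Peg 2: [2, 1]

After move 4 (1->0):
Peg 0: [4, 3]
Peg 1: []
Peg 2: [2, 1]

After move 5 (2->0):
Peg 0: [4, 3, 1]
Peg 1: []
Peg 2: [2]

After move 6 (2->1):
Peg 0: [4, 3, 1]
Peg 1: [2]
Peg 2: []

After move 7 (1->2):
Peg 0: [4, 3, 1]
Peg 1: []
Peg 2: [2]

After move 8 (2->1):
Peg 0: [4, 3, 1]
Peg 1: [2]
Peg 2: []

After move 9 (0->2):
Peg 0: [4, 3]
Peg 1: [2]
Peg 2: [1]

After move 10 (2->1):
Peg 0: [4, 3]
Peg 1: [2, 1]
Peg 2: []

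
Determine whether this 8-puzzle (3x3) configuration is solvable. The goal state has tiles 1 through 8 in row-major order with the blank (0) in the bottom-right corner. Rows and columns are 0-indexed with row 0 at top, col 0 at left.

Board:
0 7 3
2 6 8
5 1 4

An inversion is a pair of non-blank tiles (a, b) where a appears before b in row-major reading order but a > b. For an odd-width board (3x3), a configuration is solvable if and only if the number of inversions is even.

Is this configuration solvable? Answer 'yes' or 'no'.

Answer: no

Derivation:
Inversions (pairs i<j in row-major order where tile[i] > tile[j] > 0): 17
17 is odd, so the puzzle is not solvable.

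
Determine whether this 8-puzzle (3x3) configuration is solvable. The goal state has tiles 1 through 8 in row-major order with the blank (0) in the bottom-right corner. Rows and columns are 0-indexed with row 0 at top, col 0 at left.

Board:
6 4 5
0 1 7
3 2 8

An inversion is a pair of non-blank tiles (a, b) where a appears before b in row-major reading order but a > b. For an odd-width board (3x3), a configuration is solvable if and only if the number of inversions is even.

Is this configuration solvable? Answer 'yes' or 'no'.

Answer: yes

Derivation:
Inversions (pairs i<j in row-major order where tile[i] > tile[j] > 0): 14
14 is even, so the puzzle is solvable.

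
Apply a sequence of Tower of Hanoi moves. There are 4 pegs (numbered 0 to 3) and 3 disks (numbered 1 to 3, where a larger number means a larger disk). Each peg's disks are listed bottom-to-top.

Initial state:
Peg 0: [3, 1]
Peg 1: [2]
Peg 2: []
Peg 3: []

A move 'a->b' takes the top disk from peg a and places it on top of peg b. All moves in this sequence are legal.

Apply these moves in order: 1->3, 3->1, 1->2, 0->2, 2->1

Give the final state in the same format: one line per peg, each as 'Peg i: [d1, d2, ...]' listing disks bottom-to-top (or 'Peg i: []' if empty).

Answer: Peg 0: [3]
Peg 1: [1]
Peg 2: [2]
Peg 3: []

Derivation:
After move 1 (1->3):
Peg 0: [3, 1]
Peg 1: []
Peg 2: []
Peg 3: [2]

After move 2 (3->1):
Peg 0: [3, 1]
Peg 1: [2]
Peg 2: []
Peg 3: []

After move 3 (1->2):
Peg 0: [3, 1]
Peg 1: []
Peg 2: [2]
Peg 3: []

After move 4 (0->2):
Peg 0: [3]
Peg 1: []
Peg 2: [2, 1]
Peg 3: []

After move 5 (2->1):
Peg 0: [3]
Peg 1: [1]
Peg 2: [2]
Peg 3: []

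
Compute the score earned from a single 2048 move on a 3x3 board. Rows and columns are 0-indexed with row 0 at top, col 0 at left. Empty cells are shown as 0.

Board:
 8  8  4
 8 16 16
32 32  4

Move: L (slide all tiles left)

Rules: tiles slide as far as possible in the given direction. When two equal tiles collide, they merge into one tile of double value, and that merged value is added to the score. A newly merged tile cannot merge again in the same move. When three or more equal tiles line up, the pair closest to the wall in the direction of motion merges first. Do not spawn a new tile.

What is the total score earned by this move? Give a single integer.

Slide left:
row 0: [8, 8, 4] -> [16, 4, 0]  score +16 (running 16)
row 1: [8, 16, 16] -> [8, 32, 0]  score +32 (running 48)
row 2: [32, 32, 4] -> [64, 4, 0]  score +64 (running 112)
Board after move:
16  4  0
 8 32  0
64  4  0

Answer: 112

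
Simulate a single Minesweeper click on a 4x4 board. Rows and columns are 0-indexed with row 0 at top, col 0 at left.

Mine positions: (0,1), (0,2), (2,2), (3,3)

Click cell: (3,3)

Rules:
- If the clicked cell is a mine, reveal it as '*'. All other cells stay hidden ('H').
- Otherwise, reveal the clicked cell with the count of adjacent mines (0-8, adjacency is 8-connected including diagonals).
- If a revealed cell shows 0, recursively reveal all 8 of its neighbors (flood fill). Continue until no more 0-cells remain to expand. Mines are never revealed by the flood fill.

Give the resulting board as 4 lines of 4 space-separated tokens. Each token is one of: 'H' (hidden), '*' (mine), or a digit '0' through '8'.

H H H H
H H H H
H H H H
H H H *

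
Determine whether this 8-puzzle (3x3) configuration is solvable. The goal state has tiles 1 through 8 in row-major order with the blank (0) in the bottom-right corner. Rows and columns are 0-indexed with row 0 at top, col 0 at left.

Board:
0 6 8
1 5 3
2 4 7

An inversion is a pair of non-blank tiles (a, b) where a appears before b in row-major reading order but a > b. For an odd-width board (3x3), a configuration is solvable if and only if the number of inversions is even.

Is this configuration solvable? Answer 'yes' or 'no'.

Answer: no

Derivation:
Inversions (pairs i<j in row-major order where tile[i] > tile[j] > 0): 15
15 is odd, so the puzzle is not solvable.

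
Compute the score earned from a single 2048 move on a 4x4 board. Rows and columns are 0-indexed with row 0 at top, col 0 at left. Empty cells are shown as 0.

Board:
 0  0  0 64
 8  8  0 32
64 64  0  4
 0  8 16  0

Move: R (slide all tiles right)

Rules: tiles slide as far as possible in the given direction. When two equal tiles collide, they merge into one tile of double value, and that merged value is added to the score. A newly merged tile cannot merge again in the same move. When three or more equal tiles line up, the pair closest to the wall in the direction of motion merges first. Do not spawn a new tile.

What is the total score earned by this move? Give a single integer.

Answer: 144

Derivation:
Slide right:
row 0: [0, 0, 0, 64] -> [0, 0, 0, 64]  score +0 (running 0)
row 1: [8, 8, 0, 32] -> [0, 0, 16, 32]  score +16 (running 16)
row 2: [64, 64, 0, 4] -> [0, 0, 128, 4]  score +128 (running 144)
row 3: [0, 8, 16, 0] -> [0, 0, 8, 16]  score +0 (running 144)
Board after move:
  0   0   0  64
  0   0  16  32
  0   0 128   4
  0   0   8  16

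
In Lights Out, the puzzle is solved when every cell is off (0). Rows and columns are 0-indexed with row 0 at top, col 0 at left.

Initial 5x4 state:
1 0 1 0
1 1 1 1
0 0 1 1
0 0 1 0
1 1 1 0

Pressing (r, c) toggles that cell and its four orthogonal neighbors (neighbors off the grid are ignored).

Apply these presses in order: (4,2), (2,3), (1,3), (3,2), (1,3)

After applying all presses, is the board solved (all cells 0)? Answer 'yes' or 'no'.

Answer: no

Derivation:
After press 1 at (4,2):
1 0 1 0
1 1 1 1
0 0 1 1
0 0 0 0
1 0 0 1

After press 2 at (2,3):
1 0 1 0
1 1 1 0
0 0 0 0
0 0 0 1
1 0 0 1

After press 3 at (1,3):
1 0 1 1
1 1 0 1
0 0 0 1
0 0 0 1
1 0 0 1

After press 4 at (3,2):
1 0 1 1
1 1 0 1
0 0 1 1
0 1 1 0
1 0 1 1

After press 5 at (1,3):
1 0 1 0
1 1 1 0
0 0 1 0
0 1 1 0
1 0 1 1

Lights still on: 11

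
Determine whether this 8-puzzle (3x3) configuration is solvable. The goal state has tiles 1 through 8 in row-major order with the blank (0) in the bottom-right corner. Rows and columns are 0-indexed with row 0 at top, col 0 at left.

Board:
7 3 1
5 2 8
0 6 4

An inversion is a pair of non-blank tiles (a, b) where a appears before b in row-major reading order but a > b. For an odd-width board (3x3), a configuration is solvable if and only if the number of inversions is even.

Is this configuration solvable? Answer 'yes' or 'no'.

Answer: no

Derivation:
Inversions (pairs i<j in row-major order where tile[i] > tile[j] > 0): 13
13 is odd, so the puzzle is not solvable.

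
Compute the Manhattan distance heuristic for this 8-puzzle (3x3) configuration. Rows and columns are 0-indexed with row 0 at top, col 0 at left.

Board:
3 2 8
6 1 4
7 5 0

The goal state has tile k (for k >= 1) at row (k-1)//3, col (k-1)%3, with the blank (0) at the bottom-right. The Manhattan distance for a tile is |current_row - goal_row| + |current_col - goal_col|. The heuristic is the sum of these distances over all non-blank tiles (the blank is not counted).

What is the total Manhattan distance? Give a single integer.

Answer: 12

Derivation:
Tile 3: at (0,0), goal (0,2), distance |0-0|+|0-2| = 2
Tile 2: at (0,1), goal (0,1), distance |0-0|+|1-1| = 0
Tile 8: at (0,2), goal (2,1), distance |0-2|+|2-1| = 3
Tile 6: at (1,0), goal (1,2), distance |1-1|+|0-2| = 2
Tile 1: at (1,1), goal (0,0), distance |1-0|+|1-0| = 2
Tile 4: at (1,2), goal (1,0), distance |1-1|+|2-0| = 2
Tile 7: at (2,0), goal (2,0), distance |2-2|+|0-0| = 0
Tile 5: at (2,1), goal (1,1), distance |2-1|+|1-1| = 1
Sum: 2 + 0 + 3 + 2 + 2 + 2 + 0 + 1 = 12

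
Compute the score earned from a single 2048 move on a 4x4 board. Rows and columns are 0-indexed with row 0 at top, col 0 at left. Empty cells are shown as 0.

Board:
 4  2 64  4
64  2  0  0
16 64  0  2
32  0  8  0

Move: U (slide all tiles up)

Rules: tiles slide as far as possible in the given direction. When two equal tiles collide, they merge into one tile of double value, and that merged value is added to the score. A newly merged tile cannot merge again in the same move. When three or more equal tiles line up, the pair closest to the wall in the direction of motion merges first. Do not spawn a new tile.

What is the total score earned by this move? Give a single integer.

Slide up:
col 0: [4, 64, 16, 32] -> [4, 64, 16, 32]  score +0 (running 0)
col 1: [2, 2, 64, 0] -> [4, 64, 0, 0]  score +4 (running 4)
col 2: [64, 0, 0, 8] -> [64, 8, 0, 0]  score +0 (running 4)
col 3: [4, 0, 2, 0] -> [4, 2, 0, 0]  score +0 (running 4)
Board after move:
 4  4 64  4
64 64  8  2
16  0  0  0
32  0  0  0

Answer: 4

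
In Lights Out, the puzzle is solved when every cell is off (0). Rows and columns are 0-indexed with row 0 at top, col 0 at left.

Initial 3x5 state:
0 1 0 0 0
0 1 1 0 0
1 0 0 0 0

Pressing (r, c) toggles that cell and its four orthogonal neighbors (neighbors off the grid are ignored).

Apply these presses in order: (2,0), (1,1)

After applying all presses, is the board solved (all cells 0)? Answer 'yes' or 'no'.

Answer: yes

Derivation:
After press 1 at (2,0):
0 1 0 0 0
1 1 1 0 0
0 1 0 0 0

After press 2 at (1,1):
0 0 0 0 0
0 0 0 0 0
0 0 0 0 0

Lights still on: 0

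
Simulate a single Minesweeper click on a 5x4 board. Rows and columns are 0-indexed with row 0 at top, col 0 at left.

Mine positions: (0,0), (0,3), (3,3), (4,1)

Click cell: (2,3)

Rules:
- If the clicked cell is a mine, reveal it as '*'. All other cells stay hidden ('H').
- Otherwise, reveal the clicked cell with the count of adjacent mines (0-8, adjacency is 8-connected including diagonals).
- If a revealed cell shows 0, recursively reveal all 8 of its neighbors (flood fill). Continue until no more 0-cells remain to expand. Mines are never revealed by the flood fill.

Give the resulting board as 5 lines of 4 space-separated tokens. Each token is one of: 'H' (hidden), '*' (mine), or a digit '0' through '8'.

H H H H
H H H H
H H H 1
H H H H
H H H H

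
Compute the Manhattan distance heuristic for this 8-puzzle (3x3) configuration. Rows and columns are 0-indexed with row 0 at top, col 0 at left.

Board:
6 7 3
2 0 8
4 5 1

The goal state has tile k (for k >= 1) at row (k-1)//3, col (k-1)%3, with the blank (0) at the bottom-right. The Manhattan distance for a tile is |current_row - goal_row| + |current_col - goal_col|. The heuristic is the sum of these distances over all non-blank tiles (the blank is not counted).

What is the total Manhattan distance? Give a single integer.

Answer: 16

Derivation:
Tile 6: (0,0)->(1,2) = 3
Tile 7: (0,1)->(2,0) = 3
Tile 3: (0,2)->(0,2) = 0
Tile 2: (1,0)->(0,1) = 2
Tile 8: (1,2)->(2,1) = 2
Tile 4: (2,0)->(1,0) = 1
Tile 5: (2,1)->(1,1) = 1
Tile 1: (2,2)->(0,0) = 4
Sum: 3 + 3 + 0 + 2 + 2 + 1 + 1 + 4 = 16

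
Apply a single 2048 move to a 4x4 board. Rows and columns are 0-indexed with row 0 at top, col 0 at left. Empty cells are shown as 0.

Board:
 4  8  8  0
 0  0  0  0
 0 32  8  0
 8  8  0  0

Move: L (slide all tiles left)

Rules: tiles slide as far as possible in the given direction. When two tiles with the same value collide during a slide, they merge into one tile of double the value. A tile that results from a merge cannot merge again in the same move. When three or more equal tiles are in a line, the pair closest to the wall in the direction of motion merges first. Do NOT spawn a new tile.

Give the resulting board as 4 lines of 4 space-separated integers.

Answer:  4 16  0  0
 0  0  0  0
32  8  0  0
16  0  0  0

Derivation:
Slide left:
row 0: [4, 8, 8, 0] -> [4, 16, 0, 0]
row 1: [0, 0, 0, 0] -> [0, 0, 0, 0]
row 2: [0, 32, 8, 0] -> [32, 8, 0, 0]
row 3: [8, 8, 0, 0] -> [16, 0, 0, 0]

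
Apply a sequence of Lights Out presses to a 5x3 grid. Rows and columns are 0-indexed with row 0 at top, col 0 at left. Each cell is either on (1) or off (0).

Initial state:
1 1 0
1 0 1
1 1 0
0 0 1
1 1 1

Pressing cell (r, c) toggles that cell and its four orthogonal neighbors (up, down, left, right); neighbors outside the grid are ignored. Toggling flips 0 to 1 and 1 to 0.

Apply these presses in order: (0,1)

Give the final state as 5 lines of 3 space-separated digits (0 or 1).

After press 1 at (0,1):
0 0 1
1 1 1
1 1 0
0 0 1
1 1 1

Answer: 0 0 1
1 1 1
1 1 0
0 0 1
1 1 1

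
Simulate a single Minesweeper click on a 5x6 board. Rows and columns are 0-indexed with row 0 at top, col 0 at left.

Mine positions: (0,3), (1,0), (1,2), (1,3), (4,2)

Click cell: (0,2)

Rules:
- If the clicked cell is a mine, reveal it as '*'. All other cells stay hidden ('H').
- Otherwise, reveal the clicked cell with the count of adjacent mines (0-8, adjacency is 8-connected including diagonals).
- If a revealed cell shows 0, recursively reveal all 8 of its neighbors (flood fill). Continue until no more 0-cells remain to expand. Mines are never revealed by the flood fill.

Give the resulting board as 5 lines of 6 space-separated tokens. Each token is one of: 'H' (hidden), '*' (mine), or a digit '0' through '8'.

H H 3 H H H
H H H H H H
H H H H H H
H H H H H H
H H H H H H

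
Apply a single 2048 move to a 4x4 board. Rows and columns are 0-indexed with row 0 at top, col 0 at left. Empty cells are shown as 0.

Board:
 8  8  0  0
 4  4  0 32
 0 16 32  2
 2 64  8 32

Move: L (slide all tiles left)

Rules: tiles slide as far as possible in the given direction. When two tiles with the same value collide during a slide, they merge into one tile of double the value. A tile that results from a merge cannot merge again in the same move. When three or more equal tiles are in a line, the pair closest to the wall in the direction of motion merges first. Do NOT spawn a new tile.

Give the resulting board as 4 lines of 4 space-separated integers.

Slide left:
row 0: [8, 8, 0, 0] -> [16, 0, 0, 0]
row 1: [4, 4, 0, 32] -> [8, 32, 0, 0]
row 2: [0, 16, 32, 2] -> [16, 32, 2, 0]
row 3: [2, 64, 8, 32] -> [2, 64, 8, 32]

Answer: 16  0  0  0
 8 32  0  0
16 32  2  0
 2 64  8 32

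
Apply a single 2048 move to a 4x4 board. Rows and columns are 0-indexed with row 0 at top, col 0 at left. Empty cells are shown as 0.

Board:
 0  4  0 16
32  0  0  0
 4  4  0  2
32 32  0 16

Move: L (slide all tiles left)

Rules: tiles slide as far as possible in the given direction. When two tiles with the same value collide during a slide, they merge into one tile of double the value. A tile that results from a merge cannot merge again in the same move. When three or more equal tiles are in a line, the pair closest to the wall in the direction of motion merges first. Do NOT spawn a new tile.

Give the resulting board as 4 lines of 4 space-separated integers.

Slide left:
row 0: [0, 4, 0, 16] -> [4, 16, 0, 0]
row 1: [32, 0, 0, 0] -> [32, 0, 0, 0]
row 2: [4, 4, 0, 2] -> [8, 2, 0, 0]
row 3: [32, 32, 0, 16] -> [64, 16, 0, 0]

Answer:  4 16  0  0
32  0  0  0
 8  2  0  0
64 16  0  0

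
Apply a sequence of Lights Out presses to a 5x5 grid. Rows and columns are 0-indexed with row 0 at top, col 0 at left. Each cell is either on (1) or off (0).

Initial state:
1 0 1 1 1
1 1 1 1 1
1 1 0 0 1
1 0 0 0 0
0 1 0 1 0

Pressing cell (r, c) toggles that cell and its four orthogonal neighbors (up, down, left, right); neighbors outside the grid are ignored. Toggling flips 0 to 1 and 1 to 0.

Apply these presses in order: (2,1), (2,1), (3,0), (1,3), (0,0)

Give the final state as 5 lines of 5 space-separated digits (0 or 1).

After press 1 at (2,1):
1 0 1 1 1
1 0 1 1 1
0 0 1 0 1
1 1 0 0 0
0 1 0 1 0

After press 2 at (2,1):
1 0 1 1 1
1 1 1 1 1
1 1 0 0 1
1 0 0 0 0
0 1 0 1 0

After press 3 at (3,0):
1 0 1 1 1
1 1 1 1 1
0 1 0 0 1
0 1 0 0 0
1 1 0 1 0

After press 4 at (1,3):
1 0 1 0 1
1 1 0 0 0
0 1 0 1 1
0 1 0 0 0
1 1 0 1 0

After press 5 at (0,0):
0 1 1 0 1
0 1 0 0 0
0 1 0 1 1
0 1 0 0 0
1 1 0 1 0

Answer: 0 1 1 0 1
0 1 0 0 0
0 1 0 1 1
0 1 0 0 0
1 1 0 1 0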